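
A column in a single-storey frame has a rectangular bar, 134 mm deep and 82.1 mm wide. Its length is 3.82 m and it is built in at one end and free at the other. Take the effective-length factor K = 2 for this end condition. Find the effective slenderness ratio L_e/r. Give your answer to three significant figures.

λ ≈ 322

For a rectangle r_min = b/√12 = 82.1/√12 = 23.70 mm
L_e = K·L = 2 × 3.82 m = 7.640 m = 7640.0 mm
λ = L_e / r_min = 7640.0 / 23.70 = 322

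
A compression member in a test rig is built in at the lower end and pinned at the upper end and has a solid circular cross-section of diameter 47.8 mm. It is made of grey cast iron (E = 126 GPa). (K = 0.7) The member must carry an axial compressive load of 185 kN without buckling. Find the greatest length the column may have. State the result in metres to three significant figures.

I = πd⁴/64 = π×47.8⁴/64 = 2.563×10^5 mm⁴
I = 2.563×10^-7 m⁴
At the buckling limit P_cr = P = 1.850×10^5 N
From P_cr = π²EI/(K·L)²:  L = (1/K)·√(π²EI/P_cr) = (1/0.7)·√(π²×1.26×10^11×2.563×10^-7/1.850×10^5)
L = 1.87 m

L_max ≈ 1.87 m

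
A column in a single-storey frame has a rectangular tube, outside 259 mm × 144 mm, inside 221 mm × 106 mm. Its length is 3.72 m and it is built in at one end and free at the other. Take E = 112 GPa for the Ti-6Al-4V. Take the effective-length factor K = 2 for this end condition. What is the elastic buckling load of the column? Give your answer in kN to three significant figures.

P_cr ≈ 849 kN

Weak-axis I_min = (h_o·b_o³ − h_i·b_i³)/12 with b_o = 144, b_i = 106.0 mm (shorter outer/inner sides).
I_min = (259×144³ − 221.0×106.0³)/12 = 4.251×10^7 mm⁴
I = 4.251×10^7 mm⁴ = 4.251×10^-5 m⁴
Effective length L_e = K·L = 2 × 3.72 = 7.440 m
P_cr = π²EI / L_e² = π² × 112×10⁹ × 4.251×10^-5 / 7.440² = 8.490×10^5 N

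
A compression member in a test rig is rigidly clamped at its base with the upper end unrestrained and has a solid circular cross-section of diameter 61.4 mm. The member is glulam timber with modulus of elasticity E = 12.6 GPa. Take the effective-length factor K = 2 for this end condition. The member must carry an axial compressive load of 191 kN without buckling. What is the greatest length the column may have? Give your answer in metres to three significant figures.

L_max ≈ 0.337 m

I = πd⁴/64 = π×61.4⁴/64 = 6.977×10^5 mm⁴
I = 6.977×10^-7 m⁴
At the buckling limit P_cr = P = 1.910×10^5 N
From P_cr = π²EI/(K·L)²:  L = (1/K)·√(π²EI/P_cr) = (1/2)·√(π²×1.26×10^10×6.977×10^-7/1.910×10^5)
L = 0.337 m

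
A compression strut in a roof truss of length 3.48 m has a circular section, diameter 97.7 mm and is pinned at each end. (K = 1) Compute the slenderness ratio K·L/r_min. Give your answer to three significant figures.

For a solid circle r = d/4 = 97.7/4 = 24.42 mm
L_e = K·L = 1 × 3.48 m = 3.480 m = 3480.0 mm
λ = L_e / r_min = 3480.0 / 24.42 = 142

λ ≈ 142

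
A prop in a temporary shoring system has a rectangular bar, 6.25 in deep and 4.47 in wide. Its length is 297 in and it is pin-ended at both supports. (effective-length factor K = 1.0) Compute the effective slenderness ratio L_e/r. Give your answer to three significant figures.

For a rectangle r_min = b/√12 = 4.47/√12 = 1.290 in
L_e = K·L = 1 × 297 = 297.0 in
λ = L_e / r_min = 297.00 / 1.290 = 230

λ ≈ 230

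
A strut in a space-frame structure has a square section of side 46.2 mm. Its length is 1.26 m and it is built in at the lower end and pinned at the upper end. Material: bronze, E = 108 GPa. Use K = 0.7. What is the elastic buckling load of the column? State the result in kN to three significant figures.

P_cr ≈ 520 kN

I = a⁴/12 = 46.2⁴/12 = 3.797×10^5 mm⁴
I = 3.797×10^5 mm⁴ = 3.797×10^-7 m⁴
Effective length L_e = K·L = 0.7 × 1.26 = 0.8820 m
P_cr = π²EI / L_e² = π² × 108×10⁹ × 3.797×10^-7 / 0.8820² = 5.202×10^5 N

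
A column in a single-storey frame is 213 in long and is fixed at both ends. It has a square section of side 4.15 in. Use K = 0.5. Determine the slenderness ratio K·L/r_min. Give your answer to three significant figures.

λ ≈ 88.9

I = a⁴/12 = 4.15⁴/12 = 24.72 in⁴
A = 17.22 in²;  r_min = √(I/A) = √(24.72/17.22) = 1.198 in
L_e = K·L = 0.5 × 213 = 106.5 in
λ = L_e / r_min = 106.50 / 1.198 = 88.9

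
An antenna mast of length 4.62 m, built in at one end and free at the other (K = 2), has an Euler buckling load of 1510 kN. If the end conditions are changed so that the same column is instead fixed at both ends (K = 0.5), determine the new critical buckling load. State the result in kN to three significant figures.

P_cr ≈ 24200 kN

P_cr ∝ 1/K², so P_cr,new = P_cr,old × (K_old/K_new)² = 1510 × (2/0.5)²
= 1510 × 16.00 = 24200 kN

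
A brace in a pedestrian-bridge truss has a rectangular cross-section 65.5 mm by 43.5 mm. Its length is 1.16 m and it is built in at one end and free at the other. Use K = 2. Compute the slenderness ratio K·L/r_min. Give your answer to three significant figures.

Buckling occurs about the weak axis: I_min = h·b³/12 with b = 43.5 mm (the shorter side).
I_min = 65.5×43.5³/12 = 4.493×10^5 mm⁴
A = 2.849×10^3 mm²;  r_min = √(I/A) = √(4.493×10^5/2.849×10^3) = 12.56 mm
L_e = K·L = 2 × 1.16 m = 2.320 m = 2320.0 mm
λ = L_e / r_min = 2320.0 / 12.56 = 185

λ ≈ 185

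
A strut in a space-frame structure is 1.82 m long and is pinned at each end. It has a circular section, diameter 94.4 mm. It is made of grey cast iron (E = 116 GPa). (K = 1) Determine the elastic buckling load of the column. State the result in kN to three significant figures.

P_cr ≈ 1350 kN

I = πd⁴/64 = π×94.4⁴/64 = 3.898×10^6 mm⁴
I = 3.898×10^6 mm⁴ = 3.898×10^-6 m⁴
Effective length L_e = K·L = 1 × 1.82 = 1.820 m
P_cr = π²EI / L_e² = π² × 116×10⁹ × 3.898×10^-6 / 1.820² = 1.347×10^6 N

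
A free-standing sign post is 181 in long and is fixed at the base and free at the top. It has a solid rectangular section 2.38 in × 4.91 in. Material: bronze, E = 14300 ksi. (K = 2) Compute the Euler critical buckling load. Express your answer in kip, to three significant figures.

P_cr ≈ 5.94 kip

Buckling occurs about the weak axis: I_min = h·b³/12 with b = 2.38 in (the shorter side).
I_min = 4.91×2.38³/12 = 5.516 in⁴
Effective length L_e = K·L = 2 × 181 = 362.0 in
P_cr = π²EI / L_e² = π² × 14300×10³ × 5.516 / 362.0² = 5.941×10^3 lb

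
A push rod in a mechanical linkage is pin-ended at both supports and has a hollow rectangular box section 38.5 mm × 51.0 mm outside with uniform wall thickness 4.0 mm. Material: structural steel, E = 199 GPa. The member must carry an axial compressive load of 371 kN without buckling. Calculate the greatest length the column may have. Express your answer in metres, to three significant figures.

L_max ≈ 0.864 m

Inner dimensions: h_i = 51.0 − 2×4.0 = 43.00 mm, b_i = 38.5 − 2×4.0 = 30.50 mm
Weak-axis I_min = (h_o·b_o³ − h_i·b_i³)/12 with b_o = 38.5, b_i = 30.50 mm (shorter outer/inner sides).
I_min = (51.0×38.5³ − 43.00×30.50³)/12 = 1.409×10^5 mm⁴
I = 1.409×10^-7 m⁴
At the buckling limit P_cr = P = 3.710×10^5 N
From P_cr = π²EI/(K·L)²:  L = (1/K)·√(π²EI/P_cr) = (1/1)·√(π²×1.99×10^11×1.409×10^-7/3.710×10^5)
L = 0.864 m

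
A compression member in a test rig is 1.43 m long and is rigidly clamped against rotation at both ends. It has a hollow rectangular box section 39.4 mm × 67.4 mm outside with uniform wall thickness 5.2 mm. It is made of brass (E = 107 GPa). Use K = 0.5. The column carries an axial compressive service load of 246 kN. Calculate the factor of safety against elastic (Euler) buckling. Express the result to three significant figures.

n ≈ 1.91

Inner dimensions: h_i = 67.4 − 2×5.2 = 57.00 mm, b_i = 39.4 − 2×5.2 = 29.00 mm
Weak-axis I_min = (h_o·b_o³ − h_i·b_i³)/12 with b_o = 39.4, b_i = 29.00 mm (shorter outer/inner sides).
I_min = (67.4×39.4³ − 57.00×29.00³)/12 = 2.277×10^5 mm⁴
I = 2.277×10^5 mm⁴ = 2.277×10^-7 m⁴
Effective length L_e = K·L = 0.5 × 1.43 = 0.7150 m
P_cr = π²EI / L_e² = π² × 107×10⁹ × 2.277×10^-7 / 0.7150² = 4.703×10^5 N
Factor of safety n = P_cr / P = 470.33 / 246 = 1.91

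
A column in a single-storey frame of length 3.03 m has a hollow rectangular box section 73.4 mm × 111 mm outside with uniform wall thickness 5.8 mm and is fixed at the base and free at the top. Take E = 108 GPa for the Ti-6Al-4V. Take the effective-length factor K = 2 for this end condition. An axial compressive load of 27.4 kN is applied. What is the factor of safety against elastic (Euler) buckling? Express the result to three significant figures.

Inner dimensions: h_i = 111 − 2×5.8 = 99.40 mm, b_i = 73.4 − 2×5.8 = 61.80 mm
Weak-axis I_min = (h_o·b_o³ − h_i·b_i³)/12 with b_o = 73.4, b_i = 61.80 mm (shorter outer/inner sides).
I_min = (111×73.4³ − 99.40×61.80³)/12 = 1.703×10^6 mm⁴
I = 1.703×10^6 mm⁴ = 1.703×10^-6 m⁴
Effective length L_e = K·L = 2 × 3.03 = 6.060 m
P_cr = π²EI / L_e² = π² × 108×10⁹ × 1.703×10^-6 / 6.060² = 4.942×10^4 N
Factor of safety n = P_cr / P = 49.424 / 27.4 = 1.80

n ≈ 1.80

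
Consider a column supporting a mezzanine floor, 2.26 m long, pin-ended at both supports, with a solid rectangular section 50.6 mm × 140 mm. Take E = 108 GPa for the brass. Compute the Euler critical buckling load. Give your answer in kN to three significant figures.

Buckling occurs about the weak axis: I_min = h·b³/12 with b = 50.6 mm (the shorter side).
I_min = 140×50.6³/12 = 1.511×10^6 mm⁴
I = 1.511×10^6 mm⁴ = 1.511×10^-6 m⁴
Effective length L_e = K·L = 1 × 2.26 = 2.260 m
P_cr = π²EI / L_e² = π² × 108×10⁹ × 1.511×10^-6 / 2.260² = 3.154×10^5 N

P_cr ≈ 315 kN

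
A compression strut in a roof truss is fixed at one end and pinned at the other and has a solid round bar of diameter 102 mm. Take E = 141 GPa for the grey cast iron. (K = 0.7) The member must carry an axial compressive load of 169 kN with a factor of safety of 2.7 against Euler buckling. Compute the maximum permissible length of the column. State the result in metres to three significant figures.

I = πd⁴/64 = π×102⁴/64 = 5.313×10^6 mm⁴
I = 5.313×10^-6 m⁴
Required critical load P_cr = n·P = 2.7 × 169 = 456.3 kN = 4.563×10^5 N
From P_cr = π²EI/(K·L)²:  L = (1/K)·√(π²EI/P_cr) = (1/0.7)·√(π²×1.41×10^11×5.313×10^-6/4.563×10^5)
L = 5.75 m

L_max ≈ 5.75 m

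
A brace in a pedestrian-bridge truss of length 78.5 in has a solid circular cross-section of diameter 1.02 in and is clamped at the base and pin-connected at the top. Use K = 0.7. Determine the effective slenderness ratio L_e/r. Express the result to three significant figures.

For a solid circle r = d/4 = 1.02/4 = 0.2550 in
L_e = K·L = 0.7 × 78.5 = 54.95 in
λ = L_e / r_min = 54.950 / 0.2550 = 215

λ ≈ 215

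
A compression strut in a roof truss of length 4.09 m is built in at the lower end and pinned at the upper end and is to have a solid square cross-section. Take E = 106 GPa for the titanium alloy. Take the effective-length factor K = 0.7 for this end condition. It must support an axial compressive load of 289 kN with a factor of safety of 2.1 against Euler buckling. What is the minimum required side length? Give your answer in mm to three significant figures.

a ≈ 86.9 mm

Required P_cr = n·P = 2.1 × 289 = 606.9 kN
L_e = K·L = 0.7 × 4.09 = 2.863 m
Required I = P_cr·L_e²/(π²E) = 6.069×10^5 × 2.863² / (π² × 1.06×10^11) = 4.755×10^-6 m⁴
I_req = 4.755×10^6 mm⁴
Solid square: I = a⁴/12  ⇒  a = (12I)^(1/4) = (12×4.755×10^6)^(1/4) = 86.9 mm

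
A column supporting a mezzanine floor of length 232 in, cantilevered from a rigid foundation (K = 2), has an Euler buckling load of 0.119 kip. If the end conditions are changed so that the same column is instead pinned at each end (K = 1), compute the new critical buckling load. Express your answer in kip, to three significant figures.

P_cr ∝ 1/K², so P_cr,new = P_cr,old × (K_old/K_new)² = 0.119 × (2/1)²
= 0.119 × 4.000 = 0.476 kip

P_cr ≈ 0.476 kip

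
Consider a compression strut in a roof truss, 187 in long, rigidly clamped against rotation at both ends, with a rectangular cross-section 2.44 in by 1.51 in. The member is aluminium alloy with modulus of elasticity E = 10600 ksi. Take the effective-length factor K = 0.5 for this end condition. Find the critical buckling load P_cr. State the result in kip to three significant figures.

Buckling occurs about the weak axis: I_min = h·b³/12 with b = 1.51 in (the shorter side).
I_min = 2.44×1.51³/12 = 0.7001 in⁴
Effective length L_e = K·L = 0.5 × 187 = 93.50 in
P_cr = π²EI / L_e² = π² × 10600×10³ × 0.7001 / 93.50² = 8.378×10^3 lb

P_cr ≈ 8.38 kip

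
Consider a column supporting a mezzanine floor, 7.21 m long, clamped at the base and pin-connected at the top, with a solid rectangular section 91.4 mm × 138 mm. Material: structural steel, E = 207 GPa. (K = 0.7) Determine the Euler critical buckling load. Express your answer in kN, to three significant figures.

Buckling occurs about the weak axis: I_min = h·b³/12 with b = 91.4 mm (the shorter side).
I_min = 138×91.4³/12 = 8.781×10^6 mm⁴
I = 8.781×10^6 mm⁴ = 8.781×10^-6 m⁴
Effective length L_e = K·L = 0.7 × 7.21 = 5.047 m
P_cr = π²EI / L_e² = π² × 207×10⁹ × 8.781×10^-6 / 5.047² = 7.043×10^5 N

P_cr ≈ 704 kN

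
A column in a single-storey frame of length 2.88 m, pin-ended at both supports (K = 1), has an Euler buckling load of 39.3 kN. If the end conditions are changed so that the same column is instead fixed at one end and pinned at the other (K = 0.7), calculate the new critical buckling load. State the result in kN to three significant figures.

P_cr ≈ 80.2 kN

P_cr ∝ 1/K², so P_cr,new = P_cr,old × (K_old/K_new)² = 39.3 × (1/0.7)²
= 39.3 × 2.041 = 80.2 kN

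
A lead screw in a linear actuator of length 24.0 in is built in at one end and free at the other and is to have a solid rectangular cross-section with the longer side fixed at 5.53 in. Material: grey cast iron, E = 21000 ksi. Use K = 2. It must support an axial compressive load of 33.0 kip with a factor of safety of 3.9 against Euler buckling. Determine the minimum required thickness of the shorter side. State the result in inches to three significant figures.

Required P_cr = n·P = 3.9 × 33.0 = 128.7 kip
L_e = K·L = 2 × 24.0 = 48.00 in
Required I = P_cr·L_e²/(π²E) = 1.287×10^5 × 48.00² / (π² × 2.10×10^7) = 1.431 in⁴
Rectangle, weak axis: I_min = h·b³/12 with h = 5.53 in fixed  ⇒  b = (12I/h)^(1/3) = 1.46 in

b ≈ 1.46 in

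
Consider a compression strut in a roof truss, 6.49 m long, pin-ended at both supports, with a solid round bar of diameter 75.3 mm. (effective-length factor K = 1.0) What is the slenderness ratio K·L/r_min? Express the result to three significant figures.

λ ≈ 345

For a solid circle r = d/4 = 75.3/4 = 18.82 mm
L_e = K·L = 1 × 6.49 m = 6.490 m = 6490.0 mm
λ = L_e / r_min = 6490.0 / 18.82 = 345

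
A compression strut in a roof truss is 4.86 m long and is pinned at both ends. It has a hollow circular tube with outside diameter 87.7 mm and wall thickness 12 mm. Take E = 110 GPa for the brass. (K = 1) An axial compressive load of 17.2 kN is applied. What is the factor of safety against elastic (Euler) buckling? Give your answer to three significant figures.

Inner diameter d_i = 87.7 − 2×12 = 63.70 mm
I = π(d_o⁴ − d_i⁴)/64 = π(87.7⁴ − 63.70⁴)/64 = 2.096×10^6 mm⁴
I = 2.096×10^6 mm⁴ = 2.096×10^-6 m⁴
Effective length L_e = K·L = 1 × 4.86 = 4.860 m
P_cr = π²EI / L_e² = π² × 110×10⁹ × 2.096×10^-6 / 4.860² = 9.632×10^4 N
Factor of safety n = P_cr / P = 96.322 / 17.2 = 5.60

n ≈ 5.60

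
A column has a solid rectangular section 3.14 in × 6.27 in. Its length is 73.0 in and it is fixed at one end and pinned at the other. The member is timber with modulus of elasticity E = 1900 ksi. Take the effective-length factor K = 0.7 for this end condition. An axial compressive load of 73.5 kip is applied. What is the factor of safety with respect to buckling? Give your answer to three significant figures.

n ≈ 1.58

Buckling occurs about the weak axis: I_min = h·b³/12 with b = 3.14 in (the shorter side).
I_min = 6.27×3.14³/12 = 16.18 in⁴
Effective length L_e = K·L = 0.7 × 73.0 = 51.10 in
P_cr = π²EI / L_e² = π² × 1900×10³ × 16.18 / 51.10² = 1.162×10^5 lb
Factor of safety n = P_cr / P = 116.17 / 73.5 = 1.58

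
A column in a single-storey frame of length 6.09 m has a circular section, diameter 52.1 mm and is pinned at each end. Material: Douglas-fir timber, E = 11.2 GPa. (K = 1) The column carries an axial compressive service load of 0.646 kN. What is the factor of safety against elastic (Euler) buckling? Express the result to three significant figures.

n ≈ 1.67

I = πd⁴/64 = π×52.1⁴/64 = 3.617×10^5 mm⁴
I = 3.617×10^5 mm⁴ = 3.617×10^-7 m⁴
Effective length L_e = K·L = 1 × 6.09 = 6.090 m
P_cr = π²EI / L_e² = π² × 11.2×10⁹ × 3.617×10^-7 / 6.090² = 1.078×10^3 N
Factor of safety n = P_cr / P = 1.0780 / 0.646 = 1.67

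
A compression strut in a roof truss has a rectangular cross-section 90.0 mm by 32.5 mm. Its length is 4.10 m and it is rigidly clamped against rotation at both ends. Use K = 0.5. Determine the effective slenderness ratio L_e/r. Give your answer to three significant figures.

λ ≈ 219

For a rectangle r_min = b/√12 = 32.5/√12 = 9.382 mm
L_e = K·L = 0.5 × 4.10 m = 2.050 m = 2050.0 mm
λ = L_e / r_min = 2050.0 / 9.382 = 219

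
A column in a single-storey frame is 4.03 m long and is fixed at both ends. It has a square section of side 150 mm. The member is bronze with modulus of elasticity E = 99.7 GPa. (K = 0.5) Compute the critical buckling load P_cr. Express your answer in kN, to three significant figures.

I = a⁴/12 = 150⁴/12 = 4.219×10^7 mm⁴
I = 4.219×10^7 mm⁴ = 4.219×10^-5 m⁴
Effective length L_e = K·L = 0.5 × 4.03 = 2.015 m
P_cr = π²EI / L_e² = π² × 99.7×10⁹ × 4.219×10^-5 / 2.015² = 1.022×10^7 N

P_cr ≈ 10200 kN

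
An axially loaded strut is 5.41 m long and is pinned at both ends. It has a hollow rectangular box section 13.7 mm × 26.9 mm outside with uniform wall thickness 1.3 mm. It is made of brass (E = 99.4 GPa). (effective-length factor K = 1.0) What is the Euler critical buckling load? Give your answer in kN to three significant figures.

P_cr ≈ 0.100 kN

Inner dimensions: h_i = 26.9 − 2×1.3 = 24.30 mm, b_i = 13.7 − 2×1.3 = 11.10 mm
Weak-axis I_min = (h_o·b_o³ − h_i·b_i³)/12 with b_o = 13.7, b_i = 11.10 mm (shorter outer/inner sides).
I_min = (26.9×13.7³ − 24.30×11.10³)/12 = 2.995×10^3 mm⁴
I = 2.995×10^3 mm⁴ = 2.995×10^-9 m⁴
Effective length L_e = K·L = 1 × 5.41 = 5.410 m
P_cr = π²EI / L_e² = π² × 99.4×10⁹ × 2.995×10^-9 / 5.410² = 100.4 N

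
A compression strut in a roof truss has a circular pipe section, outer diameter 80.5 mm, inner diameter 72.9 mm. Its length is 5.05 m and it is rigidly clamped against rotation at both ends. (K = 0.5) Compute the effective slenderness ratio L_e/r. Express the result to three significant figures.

d_o = 80.5 mm, d_i = 72.9 mm
I = π(d_o⁴ − d_i⁴)/64 = π(80.5⁴ − 72.90⁴)/64 = 6.750×10^5 mm⁴
A = 915.6 mm²;  r_min = √(I/A) = √(6.750×10^5/915.6) = 27.15 mm
L_e = K·L = 0.5 × 5.05 m = 2.525 m = 2525.0 mm
λ = L_e / r_min = 2525.0 / 27.15 = 93.0

λ ≈ 93.0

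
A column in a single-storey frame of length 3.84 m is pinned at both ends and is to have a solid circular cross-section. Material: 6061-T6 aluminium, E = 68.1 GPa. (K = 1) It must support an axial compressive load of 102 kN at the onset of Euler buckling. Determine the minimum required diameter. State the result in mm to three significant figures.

d ≈ 82.2 mm

L_e = K·L = 1 × 3.84 = 3.840 m
Required I = P_cr·L_e²/(π²E) = 1.020×10^5 × 3.840² / (π² × 6.81×10^10) = 2.238×10^-6 m⁴
I_req = 2.238×10^6 mm⁴
Solid circle: I = πd⁴/64  ⇒  d = (64I/π)^(1/4) = (64×2.238×10^6/π)^(1/4) = 82.2 mm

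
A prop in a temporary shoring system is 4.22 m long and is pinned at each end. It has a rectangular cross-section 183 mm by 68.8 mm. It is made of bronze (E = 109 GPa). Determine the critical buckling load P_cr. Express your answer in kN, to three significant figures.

P_cr ≈ 300 kN

Buckling occurs about the weak axis: I_min = h·b³/12 with b = 68.8 mm (the shorter side).
I_min = 183×68.8³/12 = 4.966×10^6 mm⁴
I = 4.966×10^6 mm⁴ = 4.966×10^-6 m⁴
Effective length L_e = K·L = 1 × 4.22 = 4.220 m
P_cr = π²EI / L_e² = π² × 109×10⁹ × 4.966×10^-6 / 4.220² = 3.000×10^5 N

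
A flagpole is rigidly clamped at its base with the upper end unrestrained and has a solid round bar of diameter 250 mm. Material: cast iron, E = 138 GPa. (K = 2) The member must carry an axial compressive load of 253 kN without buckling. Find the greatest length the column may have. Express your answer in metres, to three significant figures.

L_max ≈ 16.1 m

I = πd⁴/64 = π×250⁴/64 = 1.917×10^8 mm⁴
I = 1.917×10^-4 m⁴
At the buckling limit P_cr = P = 2.530×10^5 N
From P_cr = π²EI/(K·L)²:  L = (1/K)·√(π²EI/P_cr) = (1/2)·√(π²×1.38×10^11×1.917×10^-4/2.530×10^5)
L = 16.1 m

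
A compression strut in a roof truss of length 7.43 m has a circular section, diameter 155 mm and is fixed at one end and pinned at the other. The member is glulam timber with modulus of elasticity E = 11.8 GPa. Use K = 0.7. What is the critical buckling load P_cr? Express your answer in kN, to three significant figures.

I = πd⁴/64 = π×155⁴/64 = 2.833×10^7 mm⁴
I = 2.833×10^7 mm⁴ = 2.833×10^-5 m⁴
Effective length L_e = K·L = 0.7 × 7.43 = 5.201 m
P_cr = π²EI / L_e² = π² × 11.8×10⁹ × 2.833×10^-5 / 5.201² = 1.220×10^5 N

P_cr ≈ 122 kN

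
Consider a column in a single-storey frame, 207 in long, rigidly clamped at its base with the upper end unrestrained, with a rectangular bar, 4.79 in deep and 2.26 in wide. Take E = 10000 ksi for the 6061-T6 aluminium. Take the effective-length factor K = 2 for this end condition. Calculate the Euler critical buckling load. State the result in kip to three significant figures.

P_cr ≈ 2.65 kip

Buckling occurs about the weak axis: I_min = h·b³/12 with b = 2.26 in (the shorter side).
I_min = 4.79×2.26³/12 = 4.608 in⁴
Effective length L_e = K·L = 2 × 207 = 414.0 in
P_cr = π²EI / L_e² = π² × 10000×10³ × 4.608 / 414.0² = 2.653×10^3 lb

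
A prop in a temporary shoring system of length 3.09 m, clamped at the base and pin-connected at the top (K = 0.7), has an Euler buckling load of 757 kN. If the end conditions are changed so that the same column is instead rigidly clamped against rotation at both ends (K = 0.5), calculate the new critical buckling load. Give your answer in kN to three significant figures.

P_cr ≈ 1480 kN

P_cr ∝ 1/K², so P_cr,new = P_cr,old × (K_old/K_new)² = 757 × (0.7/0.5)²
= 757 × 1.960 = 1480 kN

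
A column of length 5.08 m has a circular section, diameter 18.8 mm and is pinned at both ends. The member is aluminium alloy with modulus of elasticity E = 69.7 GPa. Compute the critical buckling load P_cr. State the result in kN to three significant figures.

P_cr ≈ 0.163 kN

I = πd⁴/64 = π×18.8⁴/64 = 6.132×10^3 mm⁴
I = 6.132×10^3 mm⁴ = 6.132×10^-9 m⁴
Effective length L_e = K·L = 1 × 5.08 = 5.080 m
P_cr = π²EI / L_e² = π² × 69.7×10⁹ × 6.132×10^-9 / 5.080² = 163.5 N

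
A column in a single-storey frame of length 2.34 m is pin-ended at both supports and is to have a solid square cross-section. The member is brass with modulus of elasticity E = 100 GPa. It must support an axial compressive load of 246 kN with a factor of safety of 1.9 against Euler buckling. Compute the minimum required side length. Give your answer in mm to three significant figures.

a ≈ 74.7 mm

Required P_cr = n·P = 1.9 × 246 = 467.4 kN
L_e = K·L = 1 × 2.34 = 2.340 m
Required I = P_cr·L_e²/(π²E) = 4.674×10^5 × 2.340² / (π² × 1.00×10^11) = 2.593×10^-6 m⁴
I_req = 2.593×10^6 mm⁴
Solid square: I = a⁴/12  ⇒  a = (12I)^(1/4) = (12×2.593×10^6)^(1/4) = 74.7 mm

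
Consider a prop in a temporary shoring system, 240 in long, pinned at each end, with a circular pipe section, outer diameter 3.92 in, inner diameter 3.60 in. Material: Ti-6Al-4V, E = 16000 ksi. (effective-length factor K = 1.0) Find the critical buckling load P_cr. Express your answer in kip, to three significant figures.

P_cr ≈ 9.17 kip

d_o = 3.92 in, d_i = 3.60 in
I = π(d_o⁴ − d_i⁴)/64 = π(3.92⁴ − 3.600⁴)/64 = 3.346 in⁴
Effective length L_e = K·L = 1 × 240 = 240.0 in
P_cr = π²EI / L_e² = π² × 16000×10³ × 3.346 / 240.0² = 9.173×10^3 lb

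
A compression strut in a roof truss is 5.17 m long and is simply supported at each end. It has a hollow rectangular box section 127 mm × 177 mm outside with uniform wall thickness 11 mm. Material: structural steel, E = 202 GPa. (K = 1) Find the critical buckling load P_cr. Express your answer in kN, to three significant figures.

P_cr ≈ 1140 kN

Inner dimensions: h_i = 177 − 2×11 = 155.0 mm, b_i = 127 − 2×11 = 105.0 mm
Weak-axis I_min = (h_o·b_o³ − h_i·b_i³)/12 with b_o = 127, b_i = 105.0 mm (shorter outer/inner sides).
I_min = (177×127³ − 155.0×105.0³)/12 = 1.526×10^7 mm⁴
I = 1.526×10^7 mm⁴ = 1.526×10^-5 m⁴
Effective length L_e = K·L = 1 × 5.17 = 5.170 m
P_cr = π²EI / L_e² = π² × 202×10⁹ × 1.526×10^-5 / 5.170² = 1.138×10^6 N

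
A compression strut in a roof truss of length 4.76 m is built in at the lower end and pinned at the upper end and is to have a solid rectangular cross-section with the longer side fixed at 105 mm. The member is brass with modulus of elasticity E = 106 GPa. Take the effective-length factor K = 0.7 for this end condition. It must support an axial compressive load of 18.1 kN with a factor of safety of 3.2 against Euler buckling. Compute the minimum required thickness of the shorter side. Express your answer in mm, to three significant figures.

Required P_cr = n·P = 3.2 × 18.1 = 57.92 kN
L_e = K·L = 0.7 × 4.76 = 3.332 m
Required I = P_cr·L_e²/(π²E) = 5.792×10^4 × 3.332² / (π² × 1.06×10^11) = 6.147×10^-7 m⁴
I_req = 6.147×10^5 mm⁴
Rectangle, weak axis: I_min = h·b³/12 with h = 105 mm fixed  ⇒  b = (12I/h)^(1/3) = 41.3 mm

b ≈ 41.3 mm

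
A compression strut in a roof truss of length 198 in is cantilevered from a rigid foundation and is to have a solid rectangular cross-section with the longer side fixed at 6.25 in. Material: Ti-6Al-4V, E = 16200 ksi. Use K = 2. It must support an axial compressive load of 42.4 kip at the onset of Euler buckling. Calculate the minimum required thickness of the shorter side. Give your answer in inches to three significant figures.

L_e = K·L = 2 × 198 = 396.0 in
Required I = P_cr·L_e²/(π²E) = 4.240×10^4 × 396.0² / (π² × 1.62×10^7) = 41.59 in⁴
Rectangle, weak axis: I_min = h·b³/12 with h = 6.25 in fixed  ⇒  b = (12I/h)^(1/3) = 4.31 in

b ≈ 4.31 in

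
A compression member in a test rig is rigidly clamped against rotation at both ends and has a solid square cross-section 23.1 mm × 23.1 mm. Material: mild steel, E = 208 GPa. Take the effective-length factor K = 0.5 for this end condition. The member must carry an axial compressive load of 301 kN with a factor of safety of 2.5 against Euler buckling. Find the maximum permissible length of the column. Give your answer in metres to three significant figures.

I = a⁴/12 = 23.1⁴/12 = 2.373×10^4 mm⁴
I = 2.373×10^-8 m⁴
Required critical load P_cr = n·P = 2.5 × 301 = 752.5 kN = 7.525×10^5 N
From P_cr = π²EI/(K·L)²:  L = (1/K)·√(π²EI/P_cr) = (1/0.5)·√(π²×2.08×10^11×2.373×10^-8/7.525×10^5)
L = 0.509 m

L_max ≈ 0.509 m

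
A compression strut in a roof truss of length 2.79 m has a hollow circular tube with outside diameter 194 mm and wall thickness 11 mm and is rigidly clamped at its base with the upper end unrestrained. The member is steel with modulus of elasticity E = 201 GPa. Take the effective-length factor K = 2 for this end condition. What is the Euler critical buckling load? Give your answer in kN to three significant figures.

P_cr ≈ 1690 kN

Inner diameter d_i = 194 − 2×11 = 172.0 mm
I = π(d_o⁴ − d_i⁴)/64 = π(194⁴ − 172.0⁴)/64 = 2.657×10^7 mm⁴
I = 2.657×10^7 mm⁴ = 2.657×10^-5 m⁴
Effective length L_e = K·L = 2 × 2.79 = 5.580 m
P_cr = π²EI / L_e² = π² × 201×10⁹ × 2.657×10^-5 / 5.580² = 1.693×10^6 N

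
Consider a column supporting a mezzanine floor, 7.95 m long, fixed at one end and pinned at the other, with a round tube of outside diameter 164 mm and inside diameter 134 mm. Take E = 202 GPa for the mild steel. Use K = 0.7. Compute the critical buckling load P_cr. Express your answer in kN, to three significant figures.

d_o = 164 mm, d_i = 134 mm
I = π(d_o⁴ − d_i⁴)/64 = π(164⁴ − 134.0⁴)/64 = 1.968×10^7 mm⁴
I = 1.968×10^7 mm⁴ = 1.968×10^-5 m⁴
Effective length L_e = K·L = 0.7 × 7.95 = 5.565 m
P_cr = π²EI / L_e² = π² × 202×10⁹ × 1.968×10^-5 / 5.565² = 1.267×10^6 N

P_cr ≈ 1270 kN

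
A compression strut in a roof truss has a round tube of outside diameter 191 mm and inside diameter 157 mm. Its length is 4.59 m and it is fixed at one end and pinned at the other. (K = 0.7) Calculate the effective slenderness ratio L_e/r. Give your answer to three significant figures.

λ ≈ 52.0

d_o = 191 mm, d_i = 157 mm
I = π(d_o⁴ − d_i⁴)/64 = π(191⁴ − 157.0⁴)/64 = 3.550×10^7 mm⁴
A = 9.293×10^3 mm²;  r_min = √(I/A) = √(3.550×10^7/9.293×10^3) = 61.81 mm
L_e = K·L = 0.7 × 4.59 m = 3.213 m = 3213.0 mm
λ = L_e / r_min = 3213.0 / 61.81 = 52.0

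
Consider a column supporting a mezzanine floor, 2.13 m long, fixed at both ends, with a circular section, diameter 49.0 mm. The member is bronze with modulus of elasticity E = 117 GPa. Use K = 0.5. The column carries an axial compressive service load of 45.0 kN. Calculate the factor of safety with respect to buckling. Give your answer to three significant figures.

I = πd⁴/64 = π×49.0⁴/64 = 2.830×10^5 mm⁴
I = 2.830×10^5 mm⁴ = 2.830×10^-7 m⁴
Effective length L_e = K·L = 0.5 × 2.13 = 1.065 m
P_cr = π²EI / L_e² = π² × 117×10⁹ × 2.830×10^-7 / 1.065² = 2.881×10^5 N
Factor of safety n = P_cr / P = 288.10 / 45.0 = 6.40

n ≈ 6.40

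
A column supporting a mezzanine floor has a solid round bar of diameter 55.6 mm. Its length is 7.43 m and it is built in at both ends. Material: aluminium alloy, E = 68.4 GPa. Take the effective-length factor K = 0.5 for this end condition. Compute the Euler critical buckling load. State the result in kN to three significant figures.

P_cr ≈ 22.9 kN

I = πd⁴/64 = π×55.6⁴/64 = 4.691×10^5 mm⁴
I = 4.691×10^5 mm⁴ = 4.691×10^-7 m⁴
Effective length L_e = K·L = 0.5 × 7.43 = 3.715 m
P_cr = π²EI / L_e² = π² × 68.4×10⁹ × 4.691×10^-7 / 3.715² = 2.295×10^4 N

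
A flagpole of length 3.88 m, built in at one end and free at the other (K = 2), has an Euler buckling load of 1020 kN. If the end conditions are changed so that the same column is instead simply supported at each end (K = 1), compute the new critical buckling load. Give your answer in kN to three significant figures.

P_cr ∝ 1/K², so P_cr,new = P_cr,old × (K_old/K_new)² = 1020 × (2/1)²
= 1020 × 4.000 = 4080 kN

P_cr ≈ 4080 kN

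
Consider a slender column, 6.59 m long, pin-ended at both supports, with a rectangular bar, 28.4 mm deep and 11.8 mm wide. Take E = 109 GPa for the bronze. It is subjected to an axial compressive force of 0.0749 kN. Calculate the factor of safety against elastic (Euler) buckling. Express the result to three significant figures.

n ≈ 1.29

Buckling occurs about the weak axis: I_min = h·b³/12 with b = 11.8 mm (the shorter side).
I_min = 28.4×11.8³/12 = 3.889×10^3 mm⁴
I = 3.889×10^3 mm⁴ = 3.889×10^-9 m⁴
Effective length L_e = K·L = 1 × 6.59 = 6.590 m
P_cr = π²EI / L_e² = π² × 109×10⁹ × 3.889×10^-9 / 6.590² = 96.32 N
Factor of safety n = P_cr / P = 0.096325 / 0.0749 = 1.29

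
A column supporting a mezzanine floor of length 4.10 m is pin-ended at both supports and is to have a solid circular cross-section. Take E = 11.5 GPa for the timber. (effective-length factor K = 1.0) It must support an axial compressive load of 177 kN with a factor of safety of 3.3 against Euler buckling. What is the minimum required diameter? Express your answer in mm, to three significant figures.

d ≈ 205 mm

Required P_cr = n·P = 3.3 × 177 = 584.1 kN
L_e = K·L = 1 × 4.10 = 4.100 m
Required I = P_cr·L_e²/(π²E) = 5.841×10^5 × 4.100² / (π² × 1.15×10^10) = 8.651×10^-5 m⁴
I_req = 8.651×10^7 mm⁴
Solid circle: I = πd⁴/64  ⇒  d = (64I/π)^(1/4) = (64×8.651×10^7/π)^(1/4) = 205 mm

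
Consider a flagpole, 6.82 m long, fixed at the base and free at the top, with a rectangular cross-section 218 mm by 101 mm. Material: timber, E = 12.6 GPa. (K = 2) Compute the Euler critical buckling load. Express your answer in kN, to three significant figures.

P_cr ≈ 12.5 kN

Buckling occurs about the weak axis: I_min = h·b³/12 with b = 101 mm (the shorter side).
I_min = 218×101³/12 = 1.872×10^7 mm⁴
I = 1.872×10^7 mm⁴ = 1.872×10^-5 m⁴
Effective length L_e = K·L = 2 × 6.82 = 13.64 m
P_cr = π²EI / L_e² = π² × 12.6×10⁹ × 1.872×10^-5 / 13.64² = 1.251×10^4 N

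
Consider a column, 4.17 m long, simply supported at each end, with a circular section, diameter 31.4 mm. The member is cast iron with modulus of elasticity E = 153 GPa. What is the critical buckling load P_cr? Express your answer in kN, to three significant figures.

P_cr ≈ 4.14 kN

I = πd⁴/64 = π×31.4⁴/64 = 4.772×10^4 mm⁴
I = 4.772×10^4 mm⁴ = 4.772×10^-8 m⁴
Effective length L_e = K·L = 1 × 4.17 = 4.170 m
P_cr = π²EI / L_e² = π² × 153×10⁹ × 4.772×10^-8 / 4.170² = 4.144×10^3 N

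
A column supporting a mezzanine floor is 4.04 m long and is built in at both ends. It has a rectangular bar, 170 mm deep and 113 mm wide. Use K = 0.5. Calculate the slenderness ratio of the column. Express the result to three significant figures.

For a rectangle r_min = b/√12 = 113/√12 = 32.62 mm
L_e = K·L = 0.5 × 4.04 m = 2.020 m = 2020.0 mm
λ = L_e / r_min = 2020.0 / 32.62 = 61.9

λ ≈ 61.9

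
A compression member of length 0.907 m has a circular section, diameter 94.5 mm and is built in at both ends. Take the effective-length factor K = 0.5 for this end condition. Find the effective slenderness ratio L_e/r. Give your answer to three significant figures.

For a solid circle r = d/4 = 94.5/4 = 23.62 mm
L_e = K·L = 0.5 × 0.907 m = 0.4535 m = 453.50 mm
λ = L_e / r_min = 453.50 / 23.62 = 19.2

λ ≈ 19.2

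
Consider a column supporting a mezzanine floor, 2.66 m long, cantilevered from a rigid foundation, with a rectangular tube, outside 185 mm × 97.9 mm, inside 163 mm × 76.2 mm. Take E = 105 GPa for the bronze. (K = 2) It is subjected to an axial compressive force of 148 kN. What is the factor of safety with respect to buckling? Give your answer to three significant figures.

Weak-axis I_min = (h_o·b_o³ − h_i·b_i³)/12 with b_o = 97.9, b_i = 76.20 mm (shorter outer/inner sides).
I_min = (185×97.9³ − 163.0×76.20³)/12 = 8.456×10^6 mm⁴
I = 8.456×10^6 mm⁴ = 8.456×10^-6 m⁴
Effective length L_e = K·L = 2 × 2.66 = 5.320 m
P_cr = π²EI / L_e² = π² × 105×10⁹ × 8.456×10^-6 / 5.320² = 3.096×10^5 N
Factor of safety n = P_cr / P = 309.61 / 148 = 2.09

n ≈ 2.09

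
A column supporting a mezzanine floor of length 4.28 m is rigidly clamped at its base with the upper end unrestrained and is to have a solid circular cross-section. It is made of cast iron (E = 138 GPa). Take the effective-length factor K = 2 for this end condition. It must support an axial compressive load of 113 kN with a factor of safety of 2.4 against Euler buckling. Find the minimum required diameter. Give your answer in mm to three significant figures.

Required P_cr = n·P = 2.4 × 113 = 271.2 kN
L_e = K·L = 2 × 4.28 = 8.560 m
Required I = P_cr·L_e²/(π²E) = 2.712×10^5 × 8.560² / (π² × 1.38×10^11) = 1.459×10^-5 m⁴
I_req = 1.459×10^7 mm⁴
Solid circle: I = πd⁴/64  ⇒  d = (64I/π)^(1/4) = (64×1.459×10^7/π)^(1/4) = 131 mm

d ≈ 131 mm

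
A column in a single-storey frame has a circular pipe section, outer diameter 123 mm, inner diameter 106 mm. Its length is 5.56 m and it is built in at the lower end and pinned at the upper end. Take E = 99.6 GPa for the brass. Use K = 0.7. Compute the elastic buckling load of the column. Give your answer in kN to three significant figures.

d_o = 123 mm, d_i = 106 mm
I = π(d_o⁴ − d_i⁴)/64 = π(123⁴ − 106.0⁴)/64 = 5.038×10^6 mm⁴
I = 5.038×10^6 mm⁴ = 5.038×10^-6 m⁴
Effective length L_e = K·L = 0.7 × 5.56 = 3.892 m
P_cr = π²EI / L_e² = π² × 99.6×10⁹ × 5.038×10^-6 / 3.892² = 3.270×10^5 N

P_cr ≈ 327 kN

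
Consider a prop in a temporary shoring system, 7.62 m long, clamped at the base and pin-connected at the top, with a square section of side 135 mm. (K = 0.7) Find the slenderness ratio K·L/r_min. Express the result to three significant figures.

For a square r = a/√12 = 135/√12 = 38.97 mm
L_e = K·L = 0.7 × 7.62 m = 5.334 m = 5334.0 mm
λ = L_e / r_min = 5334.0 / 38.97 = 137

λ ≈ 137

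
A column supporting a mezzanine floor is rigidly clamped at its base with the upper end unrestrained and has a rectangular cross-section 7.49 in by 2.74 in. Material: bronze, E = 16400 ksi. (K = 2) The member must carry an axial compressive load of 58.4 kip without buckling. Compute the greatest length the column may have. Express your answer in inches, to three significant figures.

L_max ≈ 94.3 in

Buckling occurs about the weak axis: I_min = h·b³/12 with b = 2.74 in (the shorter side).
I_min = 7.49×2.74³/12 = 12.84 in⁴
At the buckling limit P_cr = P = 5.840×10^4 lb
From P_cr = π²EI/(K·L)²:  L = (1/K)·√(π²EI/P_cr) = (1/2)·√(π²×1.64×10^7×12.84/5.840×10^4)
L = 94.3 in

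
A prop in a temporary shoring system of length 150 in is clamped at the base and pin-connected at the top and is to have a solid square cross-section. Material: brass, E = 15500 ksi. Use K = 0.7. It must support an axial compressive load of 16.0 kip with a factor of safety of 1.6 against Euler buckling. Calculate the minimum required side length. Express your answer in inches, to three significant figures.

Required P_cr = n·P = 1.6 × 16.0 = 25.60 kip
L_e = K·L = 0.7 × 150 = 105.0 in
Required I = P_cr·L_e²/(π²E) = 2.560×10^4 × 105.0² / (π² × 1.55×10^7) = 1.845 in⁴
Solid square: I = a⁴/12  ⇒  a = (12I)^(1/4) = (12×1.845)^(1/4) = 2.17 in

a ≈ 2.17 in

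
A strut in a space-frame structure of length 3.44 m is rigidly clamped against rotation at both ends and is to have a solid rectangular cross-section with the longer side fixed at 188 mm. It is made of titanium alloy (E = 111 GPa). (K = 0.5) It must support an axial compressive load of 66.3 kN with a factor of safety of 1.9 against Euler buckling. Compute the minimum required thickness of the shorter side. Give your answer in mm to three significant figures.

b ≈ 27.9 mm

Required P_cr = n·P = 1.9 × 66.3 = 126.0 kN
L_e = K·L = 0.5 × 3.44 = 1.720 m
Required I = P_cr·L_e²/(π²E) = 1.260×10^5 × 1.720² / (π² × 1.11×10^11) = 3.402×10^-7 m⁴
I_req = 3.402×10^5 mm⁴
Rectangle, weak axis: I_min = h·b³/12 with h = 188 mm fixed  ⇒  b = (12I/h)^(1/3) = 27.9 mm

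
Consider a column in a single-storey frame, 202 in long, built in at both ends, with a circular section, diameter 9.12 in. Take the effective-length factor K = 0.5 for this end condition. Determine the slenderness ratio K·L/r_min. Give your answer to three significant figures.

For a solid circle r = d/4 = 9.12/4 = 2.280 in
L_e = K·L = 0.5 × 202 = 101.0 in
λ = L_e / r_min = 101.00 / 2.280 = 44.3

λ ≈ 44.3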